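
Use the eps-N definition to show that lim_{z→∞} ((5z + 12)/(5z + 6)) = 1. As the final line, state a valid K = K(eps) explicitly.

Let eps > 0 be given. We seek K > 0 such that z > K implies |(5z + 12)/(5z + 6) − 1| < eps.
(5z + 12)/(5z + 6) − 1 = (5(5z + 12) − 5(5z + 6)) / (5(5z + 6)) = 30/(5(5z + 6)).
For z > 0 we have 5z + 6 > 5z, so |(5z + 12)/(5z + 6) − 1| = 30/(5(5z + 6)) < 30/(5·5z) = (6/5)/z.
Thus |(5z + 12)/(5z + 6) − 1| < eps whenever z > (6/5)/eps.
Take K = (6/5)/eps. If z > K then |(5z + 12)/(5z + 6) − 1| < (6/5)/z < eps.

K = (6/5)/eps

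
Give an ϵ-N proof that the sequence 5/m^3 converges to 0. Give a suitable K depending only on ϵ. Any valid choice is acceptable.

K = (5/ϵ)^{1/3}

Let ϵ > 0. For m ≥ 1, |5/m^3 − 0| = 5/m^3.
5/m^3 < ϵ ⇔ m^3 > 5/ϵ ⇔ m > (5/ϵ)^{1/3}.
Take K = (5/ϵ)^{1/3}. Then m > K implies 5/m^3 < ϵ.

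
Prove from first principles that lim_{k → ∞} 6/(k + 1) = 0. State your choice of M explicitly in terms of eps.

M = 6/eps

Let eps > 0 be given. For k ≥ 1, |6/(k + 1) − 0| = 6/(k + 1) ≤ 6/k.
We need 6/k < eps, i.e. k > 6/eps.
Take M = 6/eps. If k > M then |6/(k + 1)| ≤ 6/k < eps.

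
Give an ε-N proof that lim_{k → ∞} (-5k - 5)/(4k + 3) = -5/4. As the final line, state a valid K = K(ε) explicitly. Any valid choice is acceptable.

K = (5/16)/ε

Fix ε > 0. For k ≥ 1, |(-5k - 5)/(4k + 3) + 5/4| = |-5|/(4(4k + 3)) = 5/(4(4k + 3)).
Since 4k + 3 ≥ 4k for k ≥ 1, this is ≤ 5/(4·4k) = (5/16)/k.
So |(-5k - 5)/(4k + 3) + 5/4| < ε whenever k > (5/16)/ε.
Take K = (5/16)/ε. If k > K then |(-5k - 5)/(4k + 3) + 5/4| ≤ (5/16)/k < ε.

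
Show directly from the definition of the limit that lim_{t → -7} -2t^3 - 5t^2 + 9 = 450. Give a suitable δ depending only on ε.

δ = min(1, ε/263)

Let ε > 0. We want δ > 0 such that 0 < |t + 7| < δ implies |(-2t^3 - 5t^2 + 9) − 450| < ε.
(-2t^3 - 5t^2 + 9) − 450 = -2t^3 - 5t^2 - 441 = (t + 7)(-2t^2 + 9t - 63).
So |(-2t^3 - 5t^2 + 9) − 450| = |t + 7|·|-2t^2 + 9t - 63|.
Require δ ≤ 1. Then |t + 7| < 1 gives |t| < 8, and by the triangle inequality |-2t^2 + 9t - 63| ≤ 2·8^2 + 9·8 + 63 = 263.
Hence |(-2t^3 - 5t^2 + 9) − 450| ≤ 263|t + 7| < ε provided |t + 7| < ε/263.
Choosing δ = min(1, ε/263) ensures both conditions, hence |(-2t^3 - 5t^2 + 9) − 450| < ε.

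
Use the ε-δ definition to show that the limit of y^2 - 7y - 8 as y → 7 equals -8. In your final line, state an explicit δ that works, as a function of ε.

δ = min(1, ε/8)

Fix ε > 0. We want δ > 0 such that 0 < |y − 7| < δ implies |(y^2 - 7y - 8) + 8| < ε.
(y^2 - 7y - 8) + 8 = y^2 - 7y = (y − 7)(y).
So |(y^2 - 7y - 8) + 8| = |y − 7|·|y|.
Assume first that |y − 7| < 1, so |y| < 8. Then |y| ≤ 8 = 8.
Hence |(y^2 - 7y - 8) + 8| ≤ 8|y − 7| < ε provided |y − 7| < ε/8.
Take δ = min(1, ε/8). Then 0 < |y − 7| < δ gives both |y − 7| < 1 and |y − 7| < ε/8, so |(y^2 - 7y - 8) + 8| < ε.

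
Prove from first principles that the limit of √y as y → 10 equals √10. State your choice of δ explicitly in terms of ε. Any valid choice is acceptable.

Suppose ε > 0. We want δ > 0 such that 0 < |y − 10| < δ implies |√y − √10| < ε.
Rationalise: √y − √10 = (y − 10)/(√y + √10), so |√y − √10| = |y − 10|/(√y + √10).
Restrict δ ≤ 10 so that |y − 10| < 10 forces y > 0, and then √y + √10 > √10.
Hence |√y − √10| < |y − 10|/√10, which is < ε once |y − 10| < √10·ε.
Take δ = min(10, √10·ε). If 0 < |y − 10| < δ then y > 0 and |√y − √10| < |y − 10|/√10 < ε.

δ = min(10, √10·ε)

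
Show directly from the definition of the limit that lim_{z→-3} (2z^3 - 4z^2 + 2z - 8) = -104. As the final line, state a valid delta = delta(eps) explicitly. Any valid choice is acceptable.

Let eps > 0. We want delta > 0 such that 0 < |z + 3| < delta implies |(2z^3 - 4z^2 + 2z - 8) + 104| < eps.
(2z^3 - 4z^2 + 2z - 8) + 104 = 2z^3 - 4z^2 + 2z + 96 = (z + 3)(2z^2 - 10z + 32).
So |(2z^3 - 4z^2 + 2z - 8) + 104| = |z + 3|·|2z^2 - 10z + 32|.
Assume first that |z + 3| < 2, so |z| < 5. Then |2z^2 - 10z + 32| ≤ 2·5^2 + 10·5 + 32 = 132.
Hence |(2z^3 - 4z^2 + 2z - 8) + 104| ≤ 132|z + 3| < eps provided |z + 3| < eps/132.
Take delta = min(2, eps/132). Then 0 < |z + 3| < delta gives both |z + 3| < 2 and |z + 3| < eps/132, so |(2z^3 - 4z^2 + 2z - 8) + 104| < eps.

delta = min(2, eps/132)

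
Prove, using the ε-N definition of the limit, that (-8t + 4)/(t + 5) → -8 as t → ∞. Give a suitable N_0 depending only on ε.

Let ε > 0 be given. We seek N_0 > 0 such that t > N_0 implies |(-8t + 4)/(t + 5) + 8| < ε.
(-8t + 4)/(t + 5) + 8 = ((-8t + 4) − (-8)(t + 5)) / ((t + 5)) = 44/((t + 5)).
For t > 0 we have t + 5 > t, so |(-8t + 4)/(t + 5) + 8| = 44/((t + 5)) < 44/(t) = 44/t.
Thus |(-8t + 4)/(t + 5) + 8| < ε whenever t > 44/ε.
Take N_0 = 44/ε. If t > N_0 then |(-8t + 4)/(t + 5) + 8| < 44/t < ε.

N_0 = 44/ε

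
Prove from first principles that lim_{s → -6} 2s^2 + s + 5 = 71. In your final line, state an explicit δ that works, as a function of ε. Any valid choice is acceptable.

δ = min(1, ε/25)

Let ε > 0 be given. We want δ > 0 such that 0 < |s + 6| < δ implies |(2s^2 + s + 5) − 71| < ε.
(2s^2 + s + 5) − 71 = 2s^2 + s - 66 = (s + 6)(2s - 11).
So |(2s^2 + s + 5) − 71| = |s + 6|·|2s - 11|.
Require δ ≤ 1. Then |s + 6| < 1 gives |s| < 7, and by the triangle inequality |2s - 11| ≤ 2·7 + 11 = 25.
Hence |(2s^2 + s + 5) − 71| ≤ 25|s + 6| < ε provided |s + 6| < ε/25.
Choosing δ = min(1, ε/25) ensures both conditions, hence |(2s^2 + s + 5) − 71| < ε.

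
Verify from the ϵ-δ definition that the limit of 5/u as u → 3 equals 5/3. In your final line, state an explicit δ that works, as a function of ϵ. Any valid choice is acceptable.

δ = min(3/2, (9/10)ϵ)

Let ϵ > 0 be given. We seek δ > 0 such that 0 < |u − 3| < δ implies |5/u − (5/3)| < ϵ.
|5/u − (5/3)| = 5·|3 − u|/(3·|u|) = 5|u − 3|/(3|u|).
Require δ ≤ 3/2 so that |u| > 3 − 3/2 = 3/2, hence 3|u| > 9/2.
Then |5/u − (5/3)| < 5|u − 3|/(9/2), which is < ϵ when |u − 3| < (9/10)ϵ.
Take δ = min(3/2, (9/10)ϵ). Then 0 < |u − 3| < δ gives both |u − 3| < 3/2 and |u − 3| < (9/10)ϵ, so |5/u − (5/3)| < ϵ.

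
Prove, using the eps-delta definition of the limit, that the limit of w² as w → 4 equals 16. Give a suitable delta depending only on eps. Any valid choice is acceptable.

delta = min(1, eps/9)

Fix eps > 0. We seek delta > 0 with 0 < |w − 4| < delta ⇒ |w² − 16| < eps.
Factor: w² − 16 = (w − 4)(w + 4), so |w² − 16| = |w − 4|·|w + 4|.
Restrict delta ≤ 1. Then |w − 4| < 1 gives |w| < 5, so by the triangle inequality |w + 4| ≤ 5 + 4 = 9.
Hence |w² − 16| ≤ 9|w − 4|, which is < eps once |w − 4| < eps/9.
Take delta = min(1, eps/9). If 0 < |w − 4| < delta then both bounds hold and |w² − 16| ≤ 9|w − 4| < 9·(eps/9) = eps.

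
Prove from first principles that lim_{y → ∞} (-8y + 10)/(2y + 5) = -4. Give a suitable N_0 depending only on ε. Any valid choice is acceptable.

N_0 = 15/ε

Suppose ε > 0. We seek N_0 > 0 such that y > N_0 implies |(-8y + 10)/(2y + 5) + 4| < ε.
(-8y + 10)/(2y + 5) + 4 = (2(-8y + 10) − (-8)(2y + 5)) / (2(2y + 5)) = 60/(2(2y + 5)).
For y > 0 we have 2y + 5 > 2y, so |(-8y + 10)/(2y + 5) + 4| = 60/(2(2y + 5)) < 60/(2·2y) = 15/y.
Thus |(-8y + 10)/(2y + 5) + 4| < ε whenever y > 15/ε.
Take N_0 = 15/ε. If y > N_0 then |(-8y + 10)/(2y + 5) + 4| < 15/y < ε.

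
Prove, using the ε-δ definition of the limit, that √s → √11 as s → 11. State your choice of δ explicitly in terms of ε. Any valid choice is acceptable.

δ = min(11, √11·ε)

Suppose ε > 0. We want δ > 0 such that 0 < |s − 11| < δ implies |√s − √11| < ε.
Rationalise: √s − √11 = (s − 11)/(√s + √11), so |√s − √11| = |s − 11|/(√s + √11).
Restrict δ ≤ 11 so that |s − 11| < 11 forces s > 0, and then √s + √11 > √11.
Hence |√s − √11| < |s − 11|/√11, which is < ε once |s − 11| < √11·ε.
Take δ = min(11, √11·ε). If 0 < |s − 11| < δ then s > 0 and |√s − √11| < |s − 11|/√11 < ε.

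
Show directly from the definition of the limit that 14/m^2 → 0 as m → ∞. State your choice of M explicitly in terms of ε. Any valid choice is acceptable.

M = (14/ε)^{1/2}

Let ε > 0. For m ≥ 1, |14/m^2 − 0| = 14/m^2.
14/m^2 < ε ⇔ m^2 > 14/ε ⇔ m > (14/ε)^{1/2}.
Take M = (14/ε)^{1/2}. Then m > M implies 14/m^2 < ε.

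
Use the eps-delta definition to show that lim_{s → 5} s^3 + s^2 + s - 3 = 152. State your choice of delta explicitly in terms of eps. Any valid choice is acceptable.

delta = min(1, eps/103)

Fix eps > 0. We want delta > 0 such that 0 < |s − 5| < delta implies |(s^3 + s^2 + s - 3) − 152| < eps.
(s^3 + s^2 + s - 3) − 152 = s^3 + s^2 + s - 155 = (s − 5)(s^2 + 6s + 31).
So |(s^3 + s^2 + s - 3) − 152| = |s − 5|·|s^2 + 6s + 31|.
Assume first that |s − 5| < 1, so |s| < 6. Then |s^2 + 6s + 31| ≤ 6^2 + 6·6 + 31 = 103.
Hence |(s^3 + s^2 + s - 3) − 152| ≤ 103|s − 5| < eps provided |s − 5| < eps/103.
Choosing delta = min(1, eps/103) ensures both conditions, hence |(s^3 + s^2 + s - 3) − 152| < eps.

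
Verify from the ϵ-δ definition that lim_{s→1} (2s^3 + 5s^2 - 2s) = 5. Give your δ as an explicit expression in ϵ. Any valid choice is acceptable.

Let ϵ > 0. We want δ > 0 such that 0 < |s − 1| < δ implies |(2s^3 + 5s^2 - 2s) − 5| < ϵ.
(2s^3 + 5s^2 - 2s) − 5 = 2s^3 + 5s^2 - 2s - 5 = (s − 1)(2s^2 + 7s + 5).
So |(2s^3 + 5s^2 - 2s) − 5| = |s − 1|·|2s^2 + 7s + 5|.
Assume first that |s − 1| < 2, so |s| < 3. Then |2s^2 + 7s + 5| ≤ 2·3^2 + 7·3 + 5 = 44.
Hence |(2s^3 + 5s^2 - 2s) − 5| ≤ 44|s − 1| < ϵ provided |s − 1| < ϵ/44.
Choosing δ = min(2, ϵ/44) ensures both conditions, hence |(2s^3 + 5s^2 - 2s) − 5| < ϵ.

δ = min(2, ϵ/44)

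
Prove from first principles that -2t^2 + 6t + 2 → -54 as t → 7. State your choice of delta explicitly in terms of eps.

delta = min(1, eps/24)

Let eps > 0. We want delta > 0 such that 0 < |t − 7| < delta implies |(-2t^2 + 6t + 2) + 54| < eps.
(-2t^2 + 6t + 2) + 54 = -2t^2 + 6t + 56 = (t − 7)(-2t - 8).
So |(-2t^2 + 6t + 2) + 54| = |t − 7|·|-2t - 8|.
Assume first that |t − 7| < 1, so |t| < 8. Then |-2t - 8| ≤ 2·8 + 8 = 24.
Hence |(-2t^2 + 6t + 2) + 54| ≤ 24|t − 7| < eps provided |t − 7| < eps/24.
Take delta = min(1, eps/24). Then 0 < |t − 7| < delta gives both |t − 7| < 1 and |t − 7| < eps/24, so |(-2t^2 + 6t + 2) + 54| < eps.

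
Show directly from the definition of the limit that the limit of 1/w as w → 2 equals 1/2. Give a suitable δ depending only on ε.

Fix ε > 0. We seek δ > 0 such that 0 < |w − 2| < δ implies |1/w − (1/2)| < ε.
|1/w − (1/2)| = |2 − w|/(2·|w|) = |w − 2|/(2|w|).
Require δ ≤ 1 so that |w| > 2 − 1 = 1, hence 2|w| > 2.
Then |1/w − (1/2)| < |w − 2|/2, which is < ε when |w − 2| < 2ε.
Take δ = min(1, 2ε). Then 0 < |w − 2| < δ gives both |w − 2| < 1 and |w − 2| < 2ε, so |1/w − (1/2)| < ε.

δ = min(1, 2ε)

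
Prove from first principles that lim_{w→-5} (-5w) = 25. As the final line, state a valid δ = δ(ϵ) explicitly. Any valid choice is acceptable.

δ = ϵ/5

Suppose ϵ > 0. We need δ > 0 so that 0 < |w + 5| < δ implies |(-5w) − 25| < ϵ.
|(-5w) − 25| = |-5w - 25| = 5|w + 5|.
So 5|w + 5| < ϵ exactly when |w + 5| < ϵ/5.
Choosing δ = ϵ/5 gives |(-5w) − 25| = 5|w + 5| < ϵ whenever |w + 5| < δ.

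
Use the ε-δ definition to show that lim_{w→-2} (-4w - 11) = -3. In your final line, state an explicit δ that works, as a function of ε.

Let ε > 0. We need δ > 0 so that 0 < |w + 2| < δ implies |(-4w - 11) + 3| < ε.
|(-4w - 11) + 3| = |-4w - 8| = 4|w + 2|.
So 4|w + 2| < ε exactly when |w + 2| < ε/4.
Take δ = ε/4. If 0 < |w + 2| < δ then |(-4w - 11) + 3| = 4|w + 2| < 4·(ε/4) = ε.

δ = ε/4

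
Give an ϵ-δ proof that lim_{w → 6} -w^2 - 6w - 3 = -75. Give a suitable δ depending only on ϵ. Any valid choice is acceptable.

δ = min(2, ϵ/20)

Fix ϵ > 0. We want δ > 0 such that 0 < |w − 6| < δ implies |(-w^2 - 6w - 3) + 75| < ϵ.
(-w^2 - 6w - 3) + 75 = -w^2 - 6w + 72 = (w − 6)(-w - 12).
So |(-w^2 - 6w - 3) + 75| = |w − 6|·|-w - 12|.
Assume first that |w − 6| < 2, so |w| < 8. Then |-w - 12| ≤ 8 + 12 = 20.
Hence |(-w^2 - 6w - 3) + 75| ≤ 20|w − 6| < ϵ provided |w − 6| < ϵ/20.
Choosing δ = min(2, ϵ/20) ensures both conditions, hence |(-w^2 - 6w - 3) + 75| < ϵ.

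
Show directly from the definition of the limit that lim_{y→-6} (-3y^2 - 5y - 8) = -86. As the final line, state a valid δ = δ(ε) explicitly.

δ = min(1, ε/34)

Let ε > 0. We want δ > 0 such that 0 < |y + 6| < δ implies |(-3y^2 - 5y - 8) + 86| < ε.
(-3y^2 - 5y - 8) + 86 = -3y^2 - 5y + 78 = (y + 6)(-3y + 13).
So |(-3y^2 - 5y - 8) + 86| = |y + 6|·|-3y + 13|.
Require δ ≤ 1. Then |y + 6| < 1 gives |y| < 7, and by the triangle inequality |-3y + 13| ≤ 3·7 + 13 = 34.
Hence |(-3y^2 - 5y - 8) + 86| ≤ 34|y + 6| < ε provided |y + 6| < ε/34.
Choosing δ = min(1, ε/34) ensures both conditions, hence |(-3y^2 - 5y - 8) + 86| < ε.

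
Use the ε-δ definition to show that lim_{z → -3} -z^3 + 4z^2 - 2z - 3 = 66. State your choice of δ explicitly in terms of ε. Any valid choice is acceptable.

Suppose ε > 0. We want δ > 0 such that 0 < |z + 3| < δ implies |(-z^3 + 4z^2 - 2z - 3) − 66| < ε.
(-z^3 + 4z^2 - 2z - 3) − 66 = -z^3 + 4z^2 - 2z - 69 = (z + 3)(-z^2 + 7z - 23).
So |(-z^3 + 4z^2 - 2z - 3) − 66| = |z + 3|·|-z^2 + 7z - 23|.
Require δ ≤ 1. Then |z + 3| < 1 gives |z| < 4, and by the triangle inequality |-z^2 + 7z - 23| ≤ 4^2 + 7·4 + 23 = 67.
Hence |(-z^3 + 4z^2 - 2z - 3) − 66| ≤ 67|z + 3| < ε provided |z + 3| < ε/67.
Choosing δ = min(1, ε/67) ensures both conditions, hence |(-z^3 + 4z^2 - 2z - 3) − 66| < ε.

δ = min(1, ε/67)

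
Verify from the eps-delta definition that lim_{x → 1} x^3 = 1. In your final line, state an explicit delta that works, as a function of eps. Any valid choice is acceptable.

Fix eps > 0. We seek delta > 0 with 0 < |x − 1| < delta ⇒ |x^3 − 1| < eps.
Factor: x^3 − 1 = (x − 1)(x^2 + x + 1), so |x^3 − 1| = |x − 1|·|x^2 + x + 1|.
Restrict delta ≤ 1. Then |x − 1| < 1 gives |x| < 2, so by the triangle inequality |x^2 + x + 1| ≤ 2^2 + 2 + 1 = 7.
Hence |x^3 − 1| ≤ 7|x − 1|, which is < eps once |x − 1| < eps/7.
Take delta = min(1, eps/7). If 0 < |x − 1| < delta then both bounds hold and |x^3 − 1| ≤ 7|x − 1| < 7·(eps/7) = eps.

delta = min(1, eps/7)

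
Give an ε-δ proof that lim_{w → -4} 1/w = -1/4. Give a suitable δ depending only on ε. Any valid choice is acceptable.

Let ε > 0 be given. We seek δ > 0 such that 0 < |w + 4| < δ implies |1/w + 1/4| < ε.
|1/w + 1/4| = |-4 − w|/(4·|w|) = |w + 4|/(4|w|).
Restrict δ ≤ 2. Then |w + 4| < 2 gives |w| > 2, so 4|w| > 8.
Then |1/w + 1/4| < |w + 4|/8, which is < ε when |w + 4| < 8ε.
Take δ = min(2, 8ε). Then 0 < |w + 4| < δ gives both |w + 4| < 2 and |w + 4| < 8ε, so |1/w + 1/4| < ε.

δ = min(2, 8ε)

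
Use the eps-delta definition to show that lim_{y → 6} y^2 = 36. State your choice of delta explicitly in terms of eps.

delta = min(1, eps/13)

Fix eps > 0. We seek delta > 0 with 0 < |y − 6| < delta ⇒ |y^2 − 36| < eps.
Factor: y^2 − 36 = (y − 6)(y + 6), so |y^2 − 36| = |y − 6|·|y + 6|.
Impose delta ≤ 1 so that |y| < 7; then |y + 6| ≤ 13.
Hence |y^2 − 36| ≤ 13|y − 6|, which is < eps once |y − 6| < eps/13.
Take delta = min(1, eps/13). If 0 < |y − 6| < delta then both bounds hold and |y^2 − 36| ≤ 13|y − 6| < 13·(eps/13) = eps.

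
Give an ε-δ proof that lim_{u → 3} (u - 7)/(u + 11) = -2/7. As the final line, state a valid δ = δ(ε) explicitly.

δ = min(7, (49/9)ε)

Let ε > 0. We want δ > 0 with 0 < |u − 3| < δ ⇒ |(u - 7)/(u + 11) + 2/7| < ε.
Combining over a common denominator, (u - 7)/(u + 11) + 2/7 = [(u - 7)·14 − (-4)·(u + 11)] / [14·(u + 11)] = 18(u − 3) / (14(u + 11)).
So |(u - 7)/(u + 11) + 2/7| = 18|u − 3| / (14·|u + 11|).
Require δ ≤ 7, so |u + 11| ≥ |14| − |u − 3| > 14 − 7 = 7.
Hence |(u - 7)/(u + 11) + 2/7| < 18|u − 3|/(14·7) = (9/49)|u − 3|, which is < ε once |u − 3| < (49/9)ε.
Take δ = min(7, (49/9)ε). Then 0 < |u − 3| < δ forces both bounds, so |(u - 7)/(u + 11) + 2/7| < ε.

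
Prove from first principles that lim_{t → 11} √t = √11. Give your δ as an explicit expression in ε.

δ = min(11, √11·ε)

Fix ε > 0. We want δ > 0 such that 0 < |t − 11| < δ implies |√t − √11| < ε.
Multiplying by the conjugate, |√t − √11| = |t − 11|/(√t + √11).
Restrict δ ≤ 11 so that |t − 11| < 11 forces t > 0, and then √t + √11 > √11.
Hence |√t − √11| < |t − 11|/√11, which is < ε once |t − 11| < √11·ε.
Take δ = min(11, √11·ε). If 0 < |t − 11| < δ then t > 0 and |√t − √11| < |t − 11|/√11 < ε.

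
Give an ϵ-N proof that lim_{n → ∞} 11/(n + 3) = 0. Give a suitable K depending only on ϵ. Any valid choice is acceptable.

Let ϵ > 0 be given. For n ≥ 1, |11/(n + 3) − 0| = 11/(n + 3) ≤ 11/n.
We need 11/n < ϵ, i.e. n > 11/ϵ.
Take K = 11/ϵ. If n > K then |11/(n + 3)| ≤ 11/n < ϵ.

K = 11/ϵ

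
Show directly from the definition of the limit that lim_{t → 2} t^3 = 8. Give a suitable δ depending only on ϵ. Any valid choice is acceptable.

Suppose ϵ > 0. We seek δ > 0 with 0 < |t − 2| < δ ⇒ |t^3 − 8| < ϵ.
Factor: t^3 − 8 = (t − 2)(t^2 + 2t + 4), so |t^3 − 8| = |t − 2|·|t^2 + 2t + 4|.
Impose δ ≤ 2 so that |t| < 4; then |t^2 + 2t + 4| ≤ 28.
Hence |t^3 − 8| ≤ 28|t − 2|, which is < ϵ once |t − 2| < ϵ/28.
Take δ = min(2, ϵ/28). If 0 < |t − 2| < δ then both bounds hold and |t^3 − 8| ≤ 28|t − 2| < 28·(ϵ/28) = ϵ.

δ = min(2, ϵ/28)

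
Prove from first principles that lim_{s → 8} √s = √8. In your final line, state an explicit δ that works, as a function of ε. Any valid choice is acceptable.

Fix ε > 0. We want δ > 0 such that 0 < |s − 8| < δ implies |√s − √8| < ε.
Multiplying by the conjugate, |√s − √8| = |s − 8|/(√s + √8).
Restrict δ ≤ 8 so that |s − 8| < 8 forces s > 0, and then √s + √8 > √8.
Hence |√s − √8| < |s − 8|/√8, which is < ε once |s − 8| < √8·ε.
Take δ = min(8, √8·ε). If 0 < |s − 8| < δ then s > 0 and |√s − √8| < |s − 8|/√8 < ε.

δ = min(8, √8·ε)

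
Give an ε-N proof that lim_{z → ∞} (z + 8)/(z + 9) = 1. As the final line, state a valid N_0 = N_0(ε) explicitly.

Let ε > 0 be given. We seek N_0 > 0 such that z > N_0 implies |(z + 8)/(z + 9) − 1| < ε.
(z + 8)/(z + 9) − 1 = ((z + 8) − (z + 9)) / ((z + 9)) = -1/((z + 9)).
For z > 0 we have z + 9 > z, so |(z + 8)/(z + 9) − 1| = 1/((z + 9)) < 1/(z) = 1/z.
Thus |(z + 8)/(z + 9) − 1| < ε whenever z > 1/ε.
Take N_0 = 1/ε. If z > N_0 then |(z + 8)/(z + 9) − 1| < 1/z < ε.

N_0 = 1/ε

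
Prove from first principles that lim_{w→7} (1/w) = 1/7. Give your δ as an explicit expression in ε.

Let ε > 0. We seek δ > 0 such that 0 < |w − 7| < δ implies |1/w − (1/7)| < ε.
|1/w − (1/7)| = |7 − w|/(7·|w|) = |w − 7|/(7|w|).
Require δ ≤ 7/2 so that |w| > 7 − 7/2 = 7/2, hence 7|w| > 49/2.
Then |1/w − (1/7)| < |w − 7|/(49/2), which is < ε when |w − 7| < (49/2)ε.
Take δ = min(7/2, (49/2)ε). Then 0 < |w − 7| < δ gives both |w − 7| < 7/2 and |w − 7| < (49/2)ε, so |1/w − (1/7)| < ε.

δ = min(7/2, (49/2)ε)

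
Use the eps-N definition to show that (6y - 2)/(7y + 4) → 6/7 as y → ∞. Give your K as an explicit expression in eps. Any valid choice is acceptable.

K = (38/49)/eps

Fix eps > 0. We seek K > 0 such that y > K implies |(6y - 2)/(7y + 4) − (6/7)| < eps.
(6y - 2)/(7y + 4) − (6/7) = (7(6y - 2) − 6(7y + 4)) / (7(7y + 4)) = -38/(7(7y + 4)).
For y > 0 we have 7y + 4 > 7y, so |(6y - 2)/(7y + 4) − (6/7)| = 38/(7(7y + 4)) < 38/(7·7y) = (38/49)/y.
Thus |(6y - 2)/(7y + 4) − (6/7)| < eps whenever y > (38/49)/eps.
Take K = (38/49)/eps. If y > K then |(6y - 2)/(7y + 4) − (6/7)| < (38/49)/y < eps.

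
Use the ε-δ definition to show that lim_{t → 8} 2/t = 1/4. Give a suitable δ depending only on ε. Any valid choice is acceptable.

δ = min(4, 16ε)

Fix ε > 0. We seek δ > 0 such that 0 < |t − 8| < δ implies |2/t − (1/4)| < ε.
|2/t − (1/4)| = 2·|8 − t|/(8·|t|) = 2|t − 8|/(8|t|).
Require δ ≤ 4 so that |t| > 8 − 4 = 4, hence 8|t| > 32.
Then |2/t − (1/4)| < 2|t − 8|/32, which is < ε when |t − 8| < 16ε.
Take δ = min(4, 16ε). Then 0 < |t − 8| < δ gives both |t − 8| < 4 and |t − 8| < 16ε, so |2/t − (1/4)| < ε.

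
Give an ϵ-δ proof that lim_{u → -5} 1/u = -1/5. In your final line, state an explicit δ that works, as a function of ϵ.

δ = min(5/2, (25/2)ϵ)

Let ϵ > 0. We seek δ > 0 such that 0 < |u + 5| < δ implies |1/u + 1/5| < ϵ.
|1/u + 1/5| = |-5 − u|/(5·|u|) = |u + 5|/(5|u|).
Require δ ≤ 5/2 so that |u| > 5 − 5/2 = 5/2, hence 5|u| > 25/2.
Then |1/u + 1/5| < |u + 5|/(25/2), which is < ϵ when |u + 5| < (25/2)ϵ.
Take δ = min(5/2, (25/2)ϵ). Then 0 < |u + 5| < δ gives both |u + 5| < 5/2 and |u + 5| < (25/2)ϵ, so |1/u + 1/5| < ϵ.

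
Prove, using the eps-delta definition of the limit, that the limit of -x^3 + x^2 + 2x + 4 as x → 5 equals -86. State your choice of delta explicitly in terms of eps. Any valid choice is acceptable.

delta = min(2, eps/95)

Suppose eps > 0. We want delta > 0 such that 0 < |x − 5| < delta implies |(-x^3 + x^2 + 2x + 4) + 86| < eps.
(-x^3 + x^2 + 2x + 4) + 86 = -x^3 + x^2 + 2x + 90 = (x − 5)(-x^2 - 4x - 18).
So |(-x^3 + x^2 + 2x + 4) + 86| = |x − 5|·|-x^2 - 4x - 18|.
Require delta ≤ 2. Then |x − 5| < 2 gives |x| < 7, and by the triangle inequality |-x^2 - 4x - 18| ≤ 7^2 + 4·7 + 18 = 95.
Hence |(-x^3 + x^2 + 2x + 4) + 86| ≤ 95|x − 5| < eps provided |x − 5| < eps/95.
Take delta = min(2, eps/95). Then 0 < |x − 5| < delta gives both |x − 5| < 2 and |x − 5| < eps/95, so |(-x^3 + x^2 + 2x + 4) + 86| < eps.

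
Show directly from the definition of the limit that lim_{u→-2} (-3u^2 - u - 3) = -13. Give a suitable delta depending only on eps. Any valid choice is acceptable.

Suppose eps > 0. We want delta > 0 such that 0 < |u + 2| < delta implies |(-3u^2 - u - 3) + 13| < eps.
(-3u^2 - u - 3) + 13 = -3u^2 - u + 10 = (u + 2)(-3u + 5).
So |(-3u^2 - u - 3) + 13| = |u + 2|·|-3u + 5|.
Assume first that |u + 2| < 2, so |u| < 4. Then |-3u + 5| ≤ 3·4 + 5 = 17.
Hence |(-3u^2 - u - 3) + 13| ≤ 17|u + 2| < eps provided |u + 2| < eps/17.
Choosing delta = min(2, eps/17) ensures both conditions, hence |(-3u^2 - u - 3) + 13| < eps.

delta = min(2, eps/17)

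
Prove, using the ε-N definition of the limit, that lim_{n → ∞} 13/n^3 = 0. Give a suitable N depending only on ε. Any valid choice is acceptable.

Let ε > 0 be given. For n ≥ 1, |13/n^3 − 0| = 13/n^3.
13/n^3 < ε ⇔ n^3 > 13/ε ⇔ n > (13/ε)^{1/3}.
Take N = (13/ε)^{1/3}. Then n > N implies 13/n^3 < ε.

N = (13/ε)^{1/3}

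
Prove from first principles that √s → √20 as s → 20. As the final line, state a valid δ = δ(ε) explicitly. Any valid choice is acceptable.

Let ε > 0. We want δ > 0 such that 0 < |s − 20| < δ implies |√s − √20| < ε.
Rationalise: √s − √20 = (s − 20)/(√s + √20), so |√s − √20| = |s − 20|/(√s + √20).
Restrict δ ≤ 20 so that |s − 20| < 20 forces s > 0, and then √s + √20 > √20.
Hence |√s − √20| < |s − 20|/√20, which is < ε once |s − 20| < √20·ε.
Take δ = min(20, √20·ε). If 0 < |s − 20| < δ then s > 0 and |√s − √20| < |s − 20|/√20 < ε.

δ = min(20, √20·ε)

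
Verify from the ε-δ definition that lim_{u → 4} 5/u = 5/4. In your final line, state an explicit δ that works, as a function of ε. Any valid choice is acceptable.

Let ε > 0 be given. We seek δ > 0 such that 0 < |u − 4| < δ implies |5/u − (5/4)| < ε.
|5/u − (5/4)| = 5·|4 − u|/(4·|u|) = 5|u − 4|/(4|u|).
Restrict δ ≤ 2. Then |u − 4| < 2 gives |u| > 2, so 4|u| > 8.
Then |5/u − (5/4)| < 5|u − 4|/8, which is < ε when |u − 4| < (8/5)ε.
Take δ = min(2, (8/5)ε). Then 0 < |u − 4| < δ gives both |u − 4| < 2 and |u − 4| < (8/5)ε, so |5/u − (5/4)| < ε.

δ = min(2, (8/5)ε)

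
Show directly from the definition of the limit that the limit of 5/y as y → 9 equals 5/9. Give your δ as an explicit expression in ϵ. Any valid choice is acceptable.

Suppose ϵ > 0. We seek δ > 0 such that 0 < |y − 9| < δ implies |5/y − (5/9)| < ϵ.
|5/y − (5/9)| = 5·|9 − y|/(9·|y|) = 5|y − 9|/(9|y|).
Require δ ≤ 9/2 so that |y| > 9 − 9/2 = 9/2, hence 9|y| > 81/2.
Then |5/y − (5/9)| < 5|y − 9|/(81/2), which is < ϵ when |y − 9| < (81/10)ϵ.
Take δ = min(9/2, (81/10)ϵ). Then 0 < |y − 9| < δ gives both |y − 9| < 9/2 and |y − 9| < (81/10)ϵ, so |5/y − (5/9)| < ϵ.

δ = min(9/2, (81/10)ϵ)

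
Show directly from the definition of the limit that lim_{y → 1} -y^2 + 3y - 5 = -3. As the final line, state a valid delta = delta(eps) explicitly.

delta = min(2, eps/5)

Let eps > 0 be given. We want delta > 0 such that 0 < |y − 1| < delta implies |(-y^2 + 3y - 5) + 3| < eps.
(-y^2 + 3y - 5) + 3 = -y^2 + 3y - 2 = (y − 1)(-y + 2).
So |(-y^2 + 3y - 5) + 3| = |y − 1|·|-y + 2|.
Assume first that |y − 1| < 2, so |y| < 3. Then |-y + 2| ≤ 3 + 2 = 5.
Hence |(-y^2 + 3y - 5) + 3| ≤ 5|y − 1| < eps provided |y − 1| < eps/5.
Take delta = min(2, eps/5). Then 0 < |y − 1| < delta gives both |y − 1| < 2 and |y − 1| < eps/5, so |(-y^2 + 3y - 5) + 3| < eps.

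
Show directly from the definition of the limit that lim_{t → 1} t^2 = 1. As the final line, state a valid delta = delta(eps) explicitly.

delta = min(1, eps/3)

Fix eps > 0. We seek delta > 0 with 0 < |t − 1| < delta ⇒ |t^2 − 1| < eps.
Factor: t^2 − 1 = (t − 1)(t + 1), so |t^2 − 1| = |t − 1|·|t + 1|.
Restrict delta ≤ 1. Then |t − 1| < 1 gives |t| < 2, so by the triangle inequality |t + 1| ≤ 2 + 1 = 3.
Hence |t^2 − 1| ≤ 3|t − 1|, which is < eps once |t − 1| < eps/3.
Take delta = min(1, eps/3). If 0 < |t − 1| < delta then both bounds hold and |t^2 − 1| ≤ 3|t − 1| < 3·(eps/3) = eps.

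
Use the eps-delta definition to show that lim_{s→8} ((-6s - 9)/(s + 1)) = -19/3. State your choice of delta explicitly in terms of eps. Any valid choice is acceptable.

delta = min(9/2, (27/2)eps)

Let eps > 0. We want delta > 0 with 0 < |s − 8| < delta ⇒ |(-6s - 9)/(s + 1) + 19/3| < eps.
Combining over a common denominator, (-6s - 9)/(s + 1) + 19/3 = [(-6s - 9)·9 − (-57)·(s + 1)] / [9·(s + 1)] = 3(s − 8) / (9(s + 1)).
So |(-6s - 9)/(s + 1) + 19/3| = 3|s − 8| / (9·|s + 1|).
Require delta ≤ 9/2, so |s + 1| ≥ |9| − |s − 8| > 9 − 9/2 = 9/2.
Hence |(-6s - 9)/(s + 1) + 19/3| < 3|s − 8|/(9·(9/2)) = (2/27)|s − 8|, which is < eps once |s − 8| < (27/2)eps.
Take delta = min(9/2, (27/2)eps). Then 0 < |s − 8| < delta forces both bounds, so |(-6s - 9)/(s + 1) + 19/3| < eps.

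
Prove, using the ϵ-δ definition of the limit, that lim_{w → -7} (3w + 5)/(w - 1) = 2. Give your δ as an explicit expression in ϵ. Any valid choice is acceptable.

δ = min(4, 4ϵ)

Let ϵ > 0. We want δ > 0 with 0 < |w + 7| < δ ⇒ |(3w + 5)/(w - 1) − 2| < ϵ.
Combining over a common denominator, (3w + 5)/(w - 1) − 2 = [(3w + 5)·(-8) − (-16)·(w - 1)] / [(-8)·(w - 1)] = -8(w + 7) / ((-8)(w - 1)).
So |(3w + 5)/(w - 1) − 2| = 8|w + 7| / (8·|w − 1|).
Require δ ≤ 4, so |w − 1| ≥ |-8| − |w + 7| > 8 − 4 = 4.
Hence |(3w + 5)/(w - 1) − 2| < 8|w + 7|/(8·4) = (1/4)|w + 7|, which is < ϵ once |w + 7| < 4ϵ.
Take δ = min(4, 4ϵ). Then 0 < |w + 7| < δ forces both bounds, so |(3w + 5)/(w - 1) − 2| < ϵ.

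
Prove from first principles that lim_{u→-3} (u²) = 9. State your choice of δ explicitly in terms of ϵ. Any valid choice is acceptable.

δ = min(1, ϵ/7)

Let ϵ > 0. We seek δ > 0 with 0 < |u + 3| < δ ⇒ |u² − 9| < ϵ.
Factor: u² − 9 = (u + 3)(u - 3), so |u² − 9| = |u + 3|·|u - 3|.
Restrict δ ≤ 1. Then |u + 3| < 1 gives |u| < 4, so by the triangle inequality |u - 3| ≤ 4 + 3 = 7.
Hence |u² − 9| ≤ 7|u + 3|, which is < ϵ once |u + 3| < ϵ/7.
Take δ = min(1, ϵ/7). If 0 < |u + 3| < δ then both bounds hold and |u² − 9| ≤ 7|u + 3| < 7·(ϵ/7) = ϵ.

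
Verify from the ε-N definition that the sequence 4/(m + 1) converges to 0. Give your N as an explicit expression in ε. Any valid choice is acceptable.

N = 4/ε

Let ε > 0 be given. For m ≥ 1, |4/(m + 1) − 0| = 4/(m + 1) ≤ 4/m.
We need 4/m < ε, i.e. m > 4/ε.
Take N = 4/ε. If m > N then |4/(m + 1)| ≤ 4/m < ε.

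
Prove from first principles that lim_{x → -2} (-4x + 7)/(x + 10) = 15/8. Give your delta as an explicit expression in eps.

delta = min(4, (32/47)eps)

Let eps > 0 be given. We want delta > 0 with 0 < |x + 2| < delta ⇒ |(-4x + 7)/(x + 10) − (15/8)| < eps.
Combining over a common denominator, (-4x + 7)/(x + 10) − (15/8) = [(-4x + 7)·8 − 15·(x + 10)] / [8·(x + 10)] = -47(x + 2) / (8(x + 10)).
So |(-4x + 7)/(x + 10) − (15/8)| = 47|x + 2| / (8·|x + 10|).
Restrict delta ≤ 4. Then |x + 2| < 4 gives |x + 10| = |(x + 2) + 8| ≥ 8 − 4 = 4.
Hence |(-4x + 7)/(x + 10) − (15/8)| < 47|x + 2|/(8·4) = (47/32)|x + 2|, which is < eps once |x + 2| < (32/47)eps.
Take delta = min(4, (32/47)eps). Then 0 < |x + 2| < delta forces both bounds, so |(-4x + 7)/(x + 10) − (15/8)| < eps.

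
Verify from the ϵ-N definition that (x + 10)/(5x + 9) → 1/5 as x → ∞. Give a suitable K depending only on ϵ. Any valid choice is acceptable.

K = (41/25)/ϵ

Let ϵ > 0 be given. We seek K > 0 such that x > K implies |(x + 10)/(5x + 9) − (1/5)| < ϵ.
(x + 10)/(5x + 9) − (1/5) = (5(x + 10) − (5x + 9)) / (5(5x + 9)) = 41/(5(5x + 9)).
For x > 0 we have 5x + 9 > 5x, so |(x + 10)/(5x + 9) − (1/5)| = 41/(5(5x + 9)) < 41/(5·5x) = (41/25)/x.
Thus |(x + 10)/(5x + 9) − (1/5)| < ϵ whenever x > (41/25)/ϵ.
Take K = (41/25)/ϵ. If x > K then |(x + 10)/(5x + 9) − (1/5)| < (41/25)/x < ϵ.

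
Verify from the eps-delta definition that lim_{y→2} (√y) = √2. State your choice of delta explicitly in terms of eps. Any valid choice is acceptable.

Suppose eps > 0. We want delta > 0 such that 0 < |y − 2| < delta implies |√y − √2| < eps.
Rationalise: √y − √2 = (y − 2)/(√y + √2), so |√y − √2| = |y − 2|/(√y + √2).
Restrict delta ≤ 2 so that |y − 2| < 2 forces y > 0, and then √y + √2 > √2.
Hence |√y − √2| < |y − 2|/√2, which is < eps once |y − 2| < √2·eps.
Take delta = min(2, √2·eps). If 0 < |y − 2| < delta then y > 0 and |√y − √2| < |y − 2|/√2 < eps.

delta = min(2, √2·eps)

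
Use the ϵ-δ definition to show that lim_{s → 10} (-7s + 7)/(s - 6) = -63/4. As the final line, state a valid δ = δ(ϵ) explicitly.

Let ϵ > 0 be given. We want δ > 0 with 0 < |s − 10| < δ ⇒ |(-7s + 7)/(s - 6) + 63/4| < ϵ.
Combining over a common denominator, (-7s + 7)/(s - 6) + 63/4 = [(-7s + 7)·4 − (-63)·(s - 6)] / [4·(s - 6)] = 35(s − 10) / (4(s - 6)).
So |(-7s + 7)/(s - 6) + 63/4| = 35|s − 10| / (4·|s − 6|).
Require δ ≤ 2, so |s − 6| ≥ |4| − |s − 10| > 4 − 2 = 2.
Hence |(-7s + 7)/(s - 6) + 63/4| < 35|s − 10|/(4·2) = (35/8)|s − 10|, which is < ϵ once |s − 10| < (8/35)ϵ.
Take δ = min(2, (8/35)ϵ). Then 0 < |s − 10| < δ forces both bounds, so |(-7s + 7)/(s - 6) + 63/4| < ϵ.

δ = min(2, (8/35)ϵ)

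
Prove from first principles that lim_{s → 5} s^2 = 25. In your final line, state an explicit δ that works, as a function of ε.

Fix ε > 0. We seek δ > 0 with 0 < |s − 5| < δ ⇒ |s^2 − 25| < ε.
Factor: s^2 − 25 = (s − 5)(s + 5), so |s^2 − 25| = |s − 5|·|s + 5|.
Restrict δ ≤ 2. Then |s − 5| < 2 gives |s| < 7, so by the triangle inequality |s + 5| ≤ 7 + 5 = 12.
Hence |s^2 − 25| ≤ 12|s − 5|, which is < ε once |s − 5| < ε/12.
Take δ = min(2, ε/12). If 0 < |s − 5| < δ then both bounds hold and |s^2 − 25| ≤ 12|s − 5| < 12·(ε/12) = ε.

δ = min(2, ε/12)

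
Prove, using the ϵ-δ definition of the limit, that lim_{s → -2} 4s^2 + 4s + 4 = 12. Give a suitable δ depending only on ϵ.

Suppose ϵ > 0. We want δ > 0 such that 0 < |s + 2| < δ implies |(4s^2 + 4s + 4) − 12| < ϵ.
(4s^2 + 4s + 4) − 12 = 4s^2 + 4s - 8 = (s + 2)(4s - 4).
So |(4s^2 + 4s + 4) − 12| = |s + 2|·|4s - 4|.
Require δ ≤ 2. Then |s + 2| < 2 gives |s| < 4, and by the triangle inequality |4s - 4| ≤ 4·4 + 4 = 20.
Hence |(4s^2 + 4s + 4) − 12| ≤ 20|s + 2| < ϵ provided |s + 2| < ϵ/20.
Choosing δ = min(2, ϵ/20) ensures both conditions, hence |(4s^2 + 4s + 4) − 12| < ϵ.

δ = min(2, ϵ/20)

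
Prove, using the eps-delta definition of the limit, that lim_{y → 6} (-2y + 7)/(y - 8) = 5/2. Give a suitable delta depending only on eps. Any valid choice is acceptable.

Fix eps > 0. We want delta > 0 with 0 < |y − 6| < delta ⇒ |(-2y + 7)/(y - 8) − (5/2)| < eps.
Combining over a common denominator, (-2y + 7)/(y - 8) − (5/2) = [(-2y + 7)·(-2) − (-5)·(y - 8)] / [(-2)·(y - 8)] = 9(y − 6) / ((-2)(y - 8)).
So |(-2y + 7)/(y - 8) − (5/2)| = 9|y − 6| / (2·|y − 8|).
Restrict delta ≤ 1. Then |y − 6| < 1 gives |y − 8| = |(y − 6) + (-2)| ≥ 2 − 1 = 1.
Hence |(-2y + 7)/(y - 8) − (5/2)| < 9|y − 6|/(2·1) = (9/2)|y − 6|, which is < eps once |y − 6| < (2/9)eps.
Take delta = min(1, (2/9)eps). Then 0 < |y − 6| < delta forces both bounds, so |(-2y + 7)/(y - 8) − (5/2)| < eps.

delta = min(1, (2/9)eps)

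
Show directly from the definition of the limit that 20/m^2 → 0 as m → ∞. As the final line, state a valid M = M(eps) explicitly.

M = (20/eps)^{1/2}

Fix eps > 0. For m ≥ 1, |20/m^2 − 0| = 20/m^2.
20/m^2 < eps ⇔ m^2 > 20/eps ⇔ m > (20/eps)^{1/2}.
Take M = (20/eps)^{1/2}. Then m > M implies 20/m^2 < eps.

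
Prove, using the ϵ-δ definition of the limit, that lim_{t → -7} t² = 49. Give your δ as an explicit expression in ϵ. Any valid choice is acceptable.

Fix ϵ > 0. We seek δ > 0 with 0 < |t + 7| < δ ⇒ |t² − 49| < ϵ.
Factor: t² − 49 = (t + 7)(t - 7), so |t² − 49| = |t + 7|·|t - 7|.
Impose δ ≤ 1 so that |t| < 8; then |t - 7| ≤ 15.
Hence |t² − 49| ≤ 15|t + 7|, which is < ϵ once |t + 7| < ϵ/15.
Take δ = min(1, ϵ/15). If 0 < |t + 7| < δ then both bounds hold and |t² − 49| ≤ 15|t + 7| < 15·(ϵ/15) = ϵ.

δ = min(1, ϵ/15)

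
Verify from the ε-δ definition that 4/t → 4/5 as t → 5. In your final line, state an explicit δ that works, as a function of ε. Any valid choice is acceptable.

Suppose ε > 0. We seek δ > 0 such that 0 < |t − 5| < δ implies |4/t − (4/5)| < ε.
|4/t − (4/5)| = 4·|5 − t|/(5·|t|) = 4|t − 5|/(5|t|).
Require δ ≤ 5/2 so that |t| > 5 − 5/2 = 5/2, hence 5|t| > 25/2.
Then |4/t − (4/5)| < 4|t − 5|/(25/2), which is < ε when |t − 5| < (25/8)ε.
Take δ = min(5/2, (25/8)ε). Then 0 < |t − 5| < δ gives both |t − 5| < 5/2 and |t − 5| < (25/8)ε, so |4/t − (4/5)| < ε.

δ = min(5/2, (25/8)ε)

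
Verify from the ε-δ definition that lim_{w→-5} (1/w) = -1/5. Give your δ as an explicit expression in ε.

Let ε > 0. We seek δ > 0 such that 0 < |w + 5| < δ implies |1/w + 1/5| < ε.
|1/w + 1/5| = |-5 − w|/(5·|w|) = |w + 5|/(5|w|).
Require δ ≤ 5/2 so that |w| > 5 − 5/2 = 5/2, hence 5|w| > 25/2.
Then |1/w + 1/5| < |w + 5|/(25/2), which is < ε when |w + 5| < (25/2)ε.
Take δ = min(5/2, (25/2)ε). Then 0 < |w + 5| < δ gives both |w + 5| < 5/2 and |w + 5| < (25/2)ε, so |1/w + 1/5| < ε.

δ = min(5/2, (25/2)ε)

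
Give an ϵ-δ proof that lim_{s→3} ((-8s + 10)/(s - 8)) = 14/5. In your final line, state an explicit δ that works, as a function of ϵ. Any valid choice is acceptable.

Let ϵ > 0. We want δ > 0 with 0 < |s − 3| < δ ⇒ |(-8s + 10)/(s - 8) − (14/5)| < ϵ.
Combining over a common denominator, (-8s + 10)/(s - 8) − (14/5) = [(-8s + 10)·(-5) − (-14)·(s - 8)] / [(-5)·(s - 8)] = 54(s − 3) / ((-5)(s - 8)).
So |(-8s + 10)/(s - 8) − (14/5)| = 54|s − 3| / (5·|s − 8|).
Require δ ≤ 5/2, so |s − 8| ≥ |-5| − |s − 3| > 5 − 5/2 = 5/2.
Hence |(-8s + 10)/(s - 8) − (14/5)| < 54|s − 3|/(5·(5/2)) = (108/25)|s − 3|, which is < ϵ once |s − 3| < (25/108)ϵ.
Take δ = min(5/2, (25/108)ϵ). Then 0 < |s − 3| < δ forces both bounds, so |(-8s + 10)/(s - 8) − (14/5)| < ϵ.

δ = min(5/2, (25/108)ϵ)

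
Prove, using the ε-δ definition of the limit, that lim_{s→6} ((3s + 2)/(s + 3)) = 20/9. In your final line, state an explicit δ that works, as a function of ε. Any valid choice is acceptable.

δ = min(9/2, (81/14)ε)

Let ε > 0 be given. We want δ > 0 with 0 < |s − 6| < δ ⇒ |(3s + 2)/(s + 3) − (20/9)| < ε.
Combining over a common denominator, (3s + 2)/(s + 3) − (20/9) = [(3s + 2)·9 − 20·(s + 3)] / [9·(s + 3)] = 7(s − 6) / (9(s + 3)).
So |(3s + 2)/(s + 3) − (20/9)| = 7|s − 6| / (9·|s + 3|).
Restrict δ ≤ 9/2. Then |s − 6| < 9/2 gives |s + 3| = |(s − 6) + 9| ≥ 9 − 9/2 = 9/2.
Hence |(3s + 2)/(s + 3) − (20/9)| < 7|s − 6|/(9·(9/2)) = (14/81)|s − 6|, which is < ε once |s − 6| < (81/14)ε.
Take δ = min(9/2, (81/14)ε). Then 0 < |s − 6| < δ forces both bounds, so |(3s + 2)/(s + 3) − (20/9)| < ε.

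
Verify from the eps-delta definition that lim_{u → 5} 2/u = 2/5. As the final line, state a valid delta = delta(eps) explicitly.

delta = min(5/2, (25/4)eps)

Let eps > 0 be given. We seek delta > 0 such that 0 < |u − 5| < delta implies |2/u − (2/5)| < eps.
|2/u − (2/5)| = 2·|5 − u|/(5·|u|) = 2|u − 5|/(5|u|).
Restrict delta ≤ 5/2. Then |u − 5| < 5/2 gives |u| > 5/2, so 5|u| > 25/2.
Then |2/u − (2/5)| < 2|u − 5|/(25/2), which is < eps when |u − 5| < (25/4)eps.
Take delta = min(5/2, (25/4)eps). Then 0 < |u − 5| < delta gives both |u − 5| < 5/2 and |u − 5| < (25/4)eps, so |2/u − (2/5)| < eps.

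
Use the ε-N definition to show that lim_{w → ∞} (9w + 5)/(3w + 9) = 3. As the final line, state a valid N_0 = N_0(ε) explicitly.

Fix ε > 0. We seek N_0 > 0 such that w > N_0 implies |(9w + 5)/(3w + 9) − 3| < ε.
(9w + 5)/(3w + 9) − 3 = (3(9w + 5) − 9(3w + 9)) / (3(3w + 9)) = -66/(3(3w + 9)).
For w > 0 we have 3w + 9 > 3w, so |(9w + 5)/(3w + 9) − 3| = 66/(3(3w + 9)) < 66/(3·3w) = (22/3)/w.
Thus |(9w + 5)/(3w + 9) − 3| < ε whenever w > (22/3)/ε.
Take N_0 = (22/3)/ε. If w > N_0 then |(9w + 5)/(3w + 9) − 3| < (22/3)/w < ε.

N_0 = (22/3)/ε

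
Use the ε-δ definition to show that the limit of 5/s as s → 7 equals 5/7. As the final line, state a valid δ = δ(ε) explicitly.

δ = min(7/2, (49/10)ε)

Let ε > 0. We seek δ > 0 such that 0 < |s − 7| < δ implies |5/s − (5/7)| < ε.
|5/s − (5/7)| = 5·|7 − s|/(7·|s|) = 5|s − 7|/(7|s|).
Restrict δ ≤ 7/2. Then |s − 7| < 7/2 gives |s| > 7/2, so 7|s| > 49/2.
Then |5/s − (5/7)| < 5|s − 7|/(49/2), which is < ε when |s − 7| < (49/10)ε.
Take δ = min(7/2, (49/10)ε). Then 0 < |s − 7| < δ gives both |s − 7| < 7/2 and |s − 7| < (49/10)ε, so |5/s − (5/7)| < ε.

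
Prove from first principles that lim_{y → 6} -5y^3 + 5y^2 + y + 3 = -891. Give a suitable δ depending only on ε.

δ = min(2, ε/669)

Fix ε > 0. We want δ > 0 such that 0 < |y − 6| < δ implies |(-5y^3 + 5y^2 + y + 3) + 891| < ε.
(-5y^3 + 5y^2 + y + 3) + 891 = -5y^3 + 5y^2 + y + 894 = (y − 6)(-5y^2 - 25y - 149).
So |(-5y^3 + 5y^2 + y + 3) + 891| = |y − 6|·|-5y^2 - 25y - 149|.
Assume first that |y − 6| < 2, so |y| < 8. Then |-5y^2 - 25y - 149| ≤ 5·8^2 + 25·8 + 149 = 669.
Hence |(-5y^3 + 5y^2 + y + 3) + 891| ≤ 669|y − 6| < ε provided |y − 6| < ε/669.
Choosing δ = min(2, ε/669) ensures both conditions, hence |(-5y^3 + 5y^2 + y + 3) + 891| < ε.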